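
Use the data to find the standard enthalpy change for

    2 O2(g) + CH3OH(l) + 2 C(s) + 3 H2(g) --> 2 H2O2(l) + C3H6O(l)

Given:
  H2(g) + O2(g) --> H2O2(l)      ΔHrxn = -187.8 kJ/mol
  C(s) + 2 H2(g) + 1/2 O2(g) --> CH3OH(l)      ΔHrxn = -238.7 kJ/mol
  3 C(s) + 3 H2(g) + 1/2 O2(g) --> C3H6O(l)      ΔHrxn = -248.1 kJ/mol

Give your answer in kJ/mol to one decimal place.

equation 1 × 2: (2)·(-187.8) = -375.6 kJ/mol
equation 2 reversed: +238.7 kJ/mol
equation 3 as written: -248.1 kJ/mol
By Hess's law, ΔHrxn = (2)·(-187.8) + (-1)·(-238.7) + (1)·(-248.1) = -385.0 kJ/mol

ΔHrxn = -385.0 kJ/mol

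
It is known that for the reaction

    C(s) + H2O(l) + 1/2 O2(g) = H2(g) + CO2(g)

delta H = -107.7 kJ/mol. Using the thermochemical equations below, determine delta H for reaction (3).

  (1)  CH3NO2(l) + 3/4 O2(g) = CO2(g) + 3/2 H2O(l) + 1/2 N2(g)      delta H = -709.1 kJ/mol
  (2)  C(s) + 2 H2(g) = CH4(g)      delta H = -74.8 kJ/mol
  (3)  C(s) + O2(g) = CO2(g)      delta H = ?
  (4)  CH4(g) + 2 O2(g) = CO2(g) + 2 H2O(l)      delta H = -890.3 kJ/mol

(1): not needed (CH3NO2(l) appears nowhere else).
(2) reversed and × 1/2 (H2(g) must end up as a product; ×1/2 to match 1 H2(g) in the target): (-1/2)·(-74.8) = +37.4 kJ/mol
(3) × 3/2: contributes 3/2·x
(4) reversed and × 1/2: (-1/2)·(-890.3) = +445.15 kJ/mol
-107.7 = (+37.4) + (+445.15) + 3/2·x
x = (-107.7 − (+482.55)) / (3/2) = -393.5 kJ/mol

delta H = -393.5 kJ/mol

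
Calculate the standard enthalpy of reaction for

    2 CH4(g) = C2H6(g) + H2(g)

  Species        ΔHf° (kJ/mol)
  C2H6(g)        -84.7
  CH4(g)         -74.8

ΔH_rxn = 64.9 kJ/mol

Products: 1·(-84.7) + 1·(+0.0) = -84.7
Reactants: 2·(-74.8) = -149.6
ΔH_rxn = (-84.7) − (-149.6) = 64.9 kJ/mol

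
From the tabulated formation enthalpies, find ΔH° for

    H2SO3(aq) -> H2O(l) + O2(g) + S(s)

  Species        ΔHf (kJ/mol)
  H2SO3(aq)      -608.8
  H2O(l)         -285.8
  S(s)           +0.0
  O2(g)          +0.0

Products: 1·(-285.8) + 1·(+0.0) + 1·(+0.0) = -285.8
Reactants: 1·(-608.8) = -608.8
ΔH° = (-285.8) − (-608.8) = 323.0 kJ/mol

ΔH° = 323.0 kJ/mol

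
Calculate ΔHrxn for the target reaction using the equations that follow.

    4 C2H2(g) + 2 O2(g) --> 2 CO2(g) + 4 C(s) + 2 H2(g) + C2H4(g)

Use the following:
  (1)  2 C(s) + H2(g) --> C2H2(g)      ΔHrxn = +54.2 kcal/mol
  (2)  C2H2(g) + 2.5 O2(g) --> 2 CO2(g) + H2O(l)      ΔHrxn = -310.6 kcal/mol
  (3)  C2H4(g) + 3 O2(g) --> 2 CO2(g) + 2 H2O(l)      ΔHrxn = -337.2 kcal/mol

(1) reversed and × 2: (-2)·(+54.2) = -108.4 kcal/mol
(2) × 2: (2)·(-310.6) = -621.2 kcal/mol
(3) reversed: +337.2 kcal/mol
By Hess's law, ΔHrxn = (-108.4) + (-621.2) + (+337.2) = -392.4 kcal/mol

ΔHrxn = -392.4 kcal/mol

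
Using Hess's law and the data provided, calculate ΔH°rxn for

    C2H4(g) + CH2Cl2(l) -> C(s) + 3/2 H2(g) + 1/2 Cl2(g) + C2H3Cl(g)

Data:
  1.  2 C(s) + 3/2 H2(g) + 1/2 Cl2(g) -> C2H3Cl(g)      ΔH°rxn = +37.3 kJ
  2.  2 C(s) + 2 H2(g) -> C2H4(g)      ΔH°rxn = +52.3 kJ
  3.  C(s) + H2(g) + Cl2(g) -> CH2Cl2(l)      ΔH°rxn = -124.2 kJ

eq. 1 as written: +37.3 kJ
eq. 2 reversed: -52.3 kJ
eq. 3 reversed: +124.2 kJ
Combining the equations, ΔH°rxn = (1)·(+37.3) + (-1)·(+52.3) + (-1)·(-124.2) = 109.2 kJ

ΔH°rxn = 109.2 kJ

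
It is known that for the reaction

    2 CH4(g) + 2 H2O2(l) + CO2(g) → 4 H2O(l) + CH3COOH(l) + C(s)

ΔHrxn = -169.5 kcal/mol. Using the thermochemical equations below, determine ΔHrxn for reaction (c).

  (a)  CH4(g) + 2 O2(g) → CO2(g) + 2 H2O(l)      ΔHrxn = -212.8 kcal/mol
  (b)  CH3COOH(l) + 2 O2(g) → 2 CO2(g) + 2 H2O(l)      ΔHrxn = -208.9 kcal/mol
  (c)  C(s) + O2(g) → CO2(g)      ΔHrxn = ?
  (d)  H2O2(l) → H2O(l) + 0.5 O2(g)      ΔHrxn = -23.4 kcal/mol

(a) × 2 (×2 to match 2 CH4(g) in the target): (2)·(-212.8) = -425.6 kcal/mol
(b) reversed (reverse to put CH3COOH(l) on the product side): +208.9 kcal/mol
(c) reversed (C(s) must end up as a product): contributes −x
(d) × 2 (×2 to match 2 H2O2(l) in the target): (2)·(-23.4) = -46.8 kcal/mol
-169.5 = (-425.6) + (+208.9) + (-46.8) − x
x = (-169.5 − (-263.5)) / (-1) = -94.0 kcal/mol

ΔHrxn = -94.0 kcal/mol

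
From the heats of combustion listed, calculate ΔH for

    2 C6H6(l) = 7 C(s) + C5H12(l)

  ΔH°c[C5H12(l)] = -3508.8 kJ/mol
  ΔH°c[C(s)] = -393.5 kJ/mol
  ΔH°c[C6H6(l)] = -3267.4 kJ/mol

Using ΔH = Σ nΔHc°(reactants) − Σ nΔHc°(products):
= [2·(-3267.4)] − [7·(-393.5) + 1·(-3508.8)]
= -271.5 kJ/mol

ΔH = -271.5 kJ/mol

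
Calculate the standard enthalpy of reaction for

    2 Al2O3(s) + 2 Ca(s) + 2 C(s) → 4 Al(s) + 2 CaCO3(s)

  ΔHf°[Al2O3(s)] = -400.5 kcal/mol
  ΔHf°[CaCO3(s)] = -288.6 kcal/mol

ΔH_rxn = 223.8 kcal/mol

Products: 4·(+0.0) + 2·(-288.6) = -577.2
Reactants: 2·(-400.5) + 2·(+0.0) + 2·(+0.0) = -801.0
ΔH_rxn = (-577.2) − (-801.0) = 223.8 kcal/mol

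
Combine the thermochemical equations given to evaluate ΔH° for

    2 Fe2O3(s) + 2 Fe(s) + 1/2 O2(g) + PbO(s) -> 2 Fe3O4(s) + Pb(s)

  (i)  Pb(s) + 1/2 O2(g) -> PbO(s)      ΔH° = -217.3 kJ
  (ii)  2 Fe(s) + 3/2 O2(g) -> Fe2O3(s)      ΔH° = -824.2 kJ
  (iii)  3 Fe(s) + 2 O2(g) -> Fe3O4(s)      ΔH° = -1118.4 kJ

ΔH° = -371.1 kJ

(i) reversed (PbO(s) must end up as a reactant): +217.3 kJ
(ii) reversed and × 2 (reverse to put Fe2O3(s) on the reactant side; scale by 2 for the 2 Fe2O3(s)): (-2)·(-824.2) = +1648.4 kJ
(iii) × 2 (×2 to match 2 Fe3O4(s) in the target): (2)·(-1118.4) = -2236.8 kJ
Combining the equations, ΔH° = (+217.3) + (+1648.4) + (-2236.8) = -371.1 kJ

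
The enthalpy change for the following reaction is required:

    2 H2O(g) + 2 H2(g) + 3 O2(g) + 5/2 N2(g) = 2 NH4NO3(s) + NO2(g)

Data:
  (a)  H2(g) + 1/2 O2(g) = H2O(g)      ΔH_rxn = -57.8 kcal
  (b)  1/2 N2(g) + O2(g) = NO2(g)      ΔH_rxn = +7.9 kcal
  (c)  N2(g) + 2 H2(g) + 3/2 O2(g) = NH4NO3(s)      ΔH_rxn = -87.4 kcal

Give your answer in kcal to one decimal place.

(a) reversed and × 2 (reverse to put H2O(g) on the reactant side; scale by 2 for the 2 H2O(g)): (-2)·(-57.8) = +115.6 kcal
(b) as written (NO2(g) already on the product side): +7.9 kcal
(c) × 2 (×2 to match 2 NH4NO3(s) in the target): (2)·(-87.4) = -174.8 kcal
ΔH_rxn = (-2)·(-57.8) + (1)·(+7.9) + (2)·(-87.4) = -51.3 kcal

ΔH_rxn = -51.3 kcal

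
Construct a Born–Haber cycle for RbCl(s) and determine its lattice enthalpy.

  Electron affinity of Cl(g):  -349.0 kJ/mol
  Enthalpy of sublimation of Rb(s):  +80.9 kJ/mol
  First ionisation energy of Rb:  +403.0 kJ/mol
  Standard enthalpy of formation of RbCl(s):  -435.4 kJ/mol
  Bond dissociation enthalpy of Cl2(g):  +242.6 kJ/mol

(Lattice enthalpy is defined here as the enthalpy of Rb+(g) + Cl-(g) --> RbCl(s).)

U = -691.6 kJ/mol

ΔHf° = 1·ΔHsub + 1·(ΣIE) + 1/2·D(Cl2) + 1·EA + U
-435.4 = 1·(+80.9) + 1·(+403.0) + 1/2·(+242.6) + 1·(-349.0) + U
U = -435.4 − (+256.2) = -691.6 kJ/mol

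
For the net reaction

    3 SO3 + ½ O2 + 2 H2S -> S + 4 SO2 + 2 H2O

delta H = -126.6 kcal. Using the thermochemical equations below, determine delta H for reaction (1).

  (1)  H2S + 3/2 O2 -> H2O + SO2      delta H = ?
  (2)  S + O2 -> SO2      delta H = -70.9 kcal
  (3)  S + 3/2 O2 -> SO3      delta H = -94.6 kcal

delta H = -134.3 kcal

(1) × 2: contributes 2·x
(2) × 2: (2)·(-70.9) = -141.8 kcal
(3) reversed and × 3: (-3)·(-94.6) = +283.8 kcal
-126.6 = (-141.8) + (+283.8) + 2·x
x = (-126.6 − (+142.0)) / (2) = -134.3 kcal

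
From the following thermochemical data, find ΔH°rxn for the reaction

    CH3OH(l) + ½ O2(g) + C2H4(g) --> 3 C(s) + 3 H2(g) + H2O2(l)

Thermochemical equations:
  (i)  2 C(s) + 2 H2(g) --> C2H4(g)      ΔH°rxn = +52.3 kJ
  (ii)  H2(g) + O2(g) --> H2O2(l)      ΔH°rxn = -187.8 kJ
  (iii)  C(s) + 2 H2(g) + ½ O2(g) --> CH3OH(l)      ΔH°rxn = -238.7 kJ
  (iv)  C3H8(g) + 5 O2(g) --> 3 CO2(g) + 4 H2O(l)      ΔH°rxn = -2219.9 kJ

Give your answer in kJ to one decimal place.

(i) reversed (C2H4(g) must end up as a reactant): -52.3 kJ
(ii) as written (H2O2(l) already on the product side): -187.8 kJ
(iii) reversed (reverse to put CH3OH(l) on the reactant side): +238.7 kJ
(iv): not needed (CO2(g) appears nowhere else).
ΔH°rxn = (-1)·(+52.3) + (1)·(-187.8) + (-1)·(-238.7) = -1.4 kJ

ΔH°rxn = -1.4 kJ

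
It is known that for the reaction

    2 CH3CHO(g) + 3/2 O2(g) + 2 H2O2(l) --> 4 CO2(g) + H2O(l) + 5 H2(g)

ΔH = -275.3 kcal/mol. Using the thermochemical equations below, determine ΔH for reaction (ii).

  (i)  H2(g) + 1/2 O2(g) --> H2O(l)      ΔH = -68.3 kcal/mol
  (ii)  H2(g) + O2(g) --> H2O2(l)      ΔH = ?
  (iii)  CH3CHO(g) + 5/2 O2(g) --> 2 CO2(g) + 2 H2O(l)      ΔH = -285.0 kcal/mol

(i) reversed and × 3: (-3)·(-68.3) = +204.9 kcal/mol
(ii) reversed and × 2 (reverse to put H2O2(l) on the reactant side; scale by 2 for the 2 H2O2(l)): contributes −2·x
(iii) × 2 (scale by 2 for the 2 CH3CHO(g)): (2)·(-285.0) = -570.0 kcal/mol
-275.3 = (+204.9) + (-570.0) − 2·x
x = (-275.3 − (-365.1)) / (-2) = -44.9 kcal/mol

ΔH = -44.9 kcal/mol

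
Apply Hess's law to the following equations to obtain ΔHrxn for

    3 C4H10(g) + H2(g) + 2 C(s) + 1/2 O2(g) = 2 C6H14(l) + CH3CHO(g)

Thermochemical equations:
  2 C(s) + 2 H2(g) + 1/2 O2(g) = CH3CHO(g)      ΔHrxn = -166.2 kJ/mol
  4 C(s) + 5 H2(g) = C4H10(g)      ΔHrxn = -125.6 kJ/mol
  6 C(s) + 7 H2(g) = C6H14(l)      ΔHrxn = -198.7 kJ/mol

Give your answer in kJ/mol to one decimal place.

ΔHrxn = -186.8 kJ/mol

equation 1 as written: -166.2 kJ/mol
equation 2 reversed and × 3: (-3)·(-125.6) = +376.8 kJ/mol
equation 3 × 2: (2)·(-198.7) = -397.4 kJ/mol
ΔHrxn = (-166.2) + (+376.8) + (-397.4) = -186.8 kJ/mol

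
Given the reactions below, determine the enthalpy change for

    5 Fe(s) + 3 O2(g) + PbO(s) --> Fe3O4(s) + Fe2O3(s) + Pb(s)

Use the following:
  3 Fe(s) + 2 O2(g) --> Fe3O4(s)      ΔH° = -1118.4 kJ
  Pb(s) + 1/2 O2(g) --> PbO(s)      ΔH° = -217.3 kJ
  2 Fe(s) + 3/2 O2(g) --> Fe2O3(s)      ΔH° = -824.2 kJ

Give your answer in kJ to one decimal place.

equation 1 as written (Fe3O4(s) already on the product side): -1118.4 kJ
equation 2 reversed (PbO(s) must end up as a reactant): +217.3 kJ
equation 3 as written (Fe2O3(s) already on the product side): -824.2 kJ
Combining the equations, ΔH° = (1)·(-1118.4) + (-1)·(-217.3) + (1)·(-824.2) = -1725.3 kJ

ΔH° = -1725.3 kJ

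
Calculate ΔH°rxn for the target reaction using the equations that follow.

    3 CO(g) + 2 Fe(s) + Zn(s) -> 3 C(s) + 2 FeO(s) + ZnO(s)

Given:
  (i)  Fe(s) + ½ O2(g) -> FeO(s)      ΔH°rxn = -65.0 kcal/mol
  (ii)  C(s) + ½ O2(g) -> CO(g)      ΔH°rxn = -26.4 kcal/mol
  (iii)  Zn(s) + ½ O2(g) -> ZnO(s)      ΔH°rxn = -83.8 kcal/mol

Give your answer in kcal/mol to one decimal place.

ΔH°rxn = -134.6 kcal/mol

(i) × 2: (2)·(-65.0) = -130.0 kcal/mol
(ii) reversed and × 3: (-3)·(-26.4) = +79.2 kcal/mol
(iii) as written: -83.8 kcal/mol
Combining the equations, ΔH°rxn = (-130.0) + (+79.2) + (-83.8) = -134.6 kcal/mol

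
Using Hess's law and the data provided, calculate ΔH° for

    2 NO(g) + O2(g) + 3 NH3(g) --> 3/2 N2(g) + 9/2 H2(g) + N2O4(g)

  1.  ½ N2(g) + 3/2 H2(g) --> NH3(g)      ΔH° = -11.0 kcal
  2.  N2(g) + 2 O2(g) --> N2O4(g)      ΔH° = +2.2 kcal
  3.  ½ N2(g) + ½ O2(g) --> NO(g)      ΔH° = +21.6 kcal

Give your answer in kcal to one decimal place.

eq. 1 reversed and × 3: (-3)·(-11.0) = +33.0 kcal
eq. 2 as written: +2.2 kcal
eq. 3 reversed and × 2: (-2)·(+21.6) = -43.2 kcal
By Hess's law, ΔH° = (+33.0) + (+2.2) + (-43.2) = -8.0 kcal

ΔH° = -8.0 kcal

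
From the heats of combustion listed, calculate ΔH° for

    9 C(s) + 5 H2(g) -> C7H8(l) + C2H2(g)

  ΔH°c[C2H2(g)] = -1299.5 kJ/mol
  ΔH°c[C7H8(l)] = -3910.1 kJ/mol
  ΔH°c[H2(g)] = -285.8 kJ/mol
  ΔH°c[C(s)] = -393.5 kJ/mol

ΔH° = 239.1 kJ/mol

With combustion enthalpies, reactants minus products:
= [9·(-393.5) + 5·(-285.8)] − [1·(-3910.1) + 1·(-1299.5)]
= 239.1 kJ/mol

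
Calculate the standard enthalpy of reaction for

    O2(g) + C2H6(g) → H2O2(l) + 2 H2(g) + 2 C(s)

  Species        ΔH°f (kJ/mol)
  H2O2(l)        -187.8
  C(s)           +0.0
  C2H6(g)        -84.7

Products: 1·(-187.8) + 2·(+0.0) + 2·(+0.0) = -187.8
Reactants: 1·(+0.0) + 1·(-84.7) = -84.7
ΔH° = (-187.8) − (-84.7) = -103.1 kJ/mol

ΔH° = -103.1 kJ/mol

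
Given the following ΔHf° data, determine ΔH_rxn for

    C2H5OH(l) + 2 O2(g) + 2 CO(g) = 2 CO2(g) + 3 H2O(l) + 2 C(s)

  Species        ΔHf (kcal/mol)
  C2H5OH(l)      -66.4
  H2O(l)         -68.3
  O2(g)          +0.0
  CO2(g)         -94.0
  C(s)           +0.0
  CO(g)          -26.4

ΔH_rxn = -273.7 kcal/mol

ΔH°rxn = Σ nΔHf°(products) − Σ nΔHf°(reactants).
Products: 2·(-94.0) + 3·(-68.3) + 2·(+0.0) = -392.9
Reactants: 1·(-66.4) + 2·(+0.0) + 2·(-26.4) = -119.2
ΔH_rxn = (-392.9) − (-119.2) = -273.7 kcal/mol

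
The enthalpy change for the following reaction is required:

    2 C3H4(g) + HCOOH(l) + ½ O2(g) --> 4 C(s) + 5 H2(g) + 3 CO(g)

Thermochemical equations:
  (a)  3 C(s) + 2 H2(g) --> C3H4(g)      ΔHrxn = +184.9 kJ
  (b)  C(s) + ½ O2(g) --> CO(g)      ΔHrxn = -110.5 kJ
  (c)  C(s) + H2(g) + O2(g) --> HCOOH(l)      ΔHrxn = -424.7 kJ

ΔHrxn = -276.6 kJ

(a) reversed and × 2: (-2)·(+184.9) = -369.8 kJ
(b) × 3: (3)·(-110.5) = -331.5 kJ
(c) reversed: +424.7 kJ
Since enthalpy is a state function, ΔHrxn = (-369.8) + (-331.5) + (+424.7) = -276.6 kJ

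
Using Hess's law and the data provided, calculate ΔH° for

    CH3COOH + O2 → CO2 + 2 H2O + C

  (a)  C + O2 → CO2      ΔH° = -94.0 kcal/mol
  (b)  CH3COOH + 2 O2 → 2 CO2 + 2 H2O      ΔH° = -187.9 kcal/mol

(a) reversed: +94.0 kcal/mol
(b) as written: -187.9 kcal/mol
ΔH° = (+94.0) + (-187.9) = -93.9 kcal/mol

ΔH° = -93.9 kcal/mol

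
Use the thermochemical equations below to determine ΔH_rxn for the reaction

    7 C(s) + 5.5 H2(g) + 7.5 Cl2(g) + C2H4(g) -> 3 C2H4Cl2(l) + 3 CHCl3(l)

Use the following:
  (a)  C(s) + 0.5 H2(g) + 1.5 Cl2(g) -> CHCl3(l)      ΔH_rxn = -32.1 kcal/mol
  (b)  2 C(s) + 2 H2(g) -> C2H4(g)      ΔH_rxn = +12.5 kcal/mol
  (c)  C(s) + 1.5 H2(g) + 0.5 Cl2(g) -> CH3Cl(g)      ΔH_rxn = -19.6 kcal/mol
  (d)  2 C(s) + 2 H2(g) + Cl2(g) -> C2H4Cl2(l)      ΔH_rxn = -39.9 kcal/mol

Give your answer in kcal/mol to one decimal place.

ΔH_rxn = -228.5 kcal/mol

(a) × 3: (3)·(-32.1) = -96.3 kcal/mol
(b) reversed: -12.5 kcal/mol
(c): not needed.
(d) × 3: (3)·(-39.9) = -119.7 kcal/mol
ΔH_rxn = (3)·(-32.1) + (-1)·(+12.5) + (3)·(-39.9) = -228.5 kcal/mol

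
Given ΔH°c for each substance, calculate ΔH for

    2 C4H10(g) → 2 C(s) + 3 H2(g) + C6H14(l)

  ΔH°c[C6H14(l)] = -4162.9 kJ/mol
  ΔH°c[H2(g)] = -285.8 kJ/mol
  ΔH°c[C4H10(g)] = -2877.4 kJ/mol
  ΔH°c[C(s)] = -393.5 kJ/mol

With combustion enthalpies, reactants minus products:
= [2·(-2877.4)] − [2·(-393.5) + 3·(-285.8) + 1·(-4162.9)]
= 52.5 kJ/mol

ΔH = 52.5 kJ/mol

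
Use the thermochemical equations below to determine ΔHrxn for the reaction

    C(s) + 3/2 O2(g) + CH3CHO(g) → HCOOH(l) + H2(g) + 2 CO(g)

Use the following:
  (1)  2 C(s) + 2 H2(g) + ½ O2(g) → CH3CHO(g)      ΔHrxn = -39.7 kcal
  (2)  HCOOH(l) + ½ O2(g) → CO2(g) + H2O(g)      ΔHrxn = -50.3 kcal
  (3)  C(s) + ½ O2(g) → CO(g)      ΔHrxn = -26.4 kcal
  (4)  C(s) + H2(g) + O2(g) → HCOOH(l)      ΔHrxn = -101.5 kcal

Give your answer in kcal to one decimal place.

(1) reversed (reverse to put CH3CHO(g) on the reactant side): +39.7 kcal
(2): not needed (H2O(g) appears nowhere else).
(3) × 2 (scale by 2 for the 2 CO(g)): (2)·(-26.4) = -52.8 kcal
(4) as written: -101.5 kcal
By Hess's law, ΔHrxn = (-1)·(-39.7) + (2)·(-26.4) + (1)·(-101.5) = -114.6 kcal

ΔHrxn = -114.6 kcal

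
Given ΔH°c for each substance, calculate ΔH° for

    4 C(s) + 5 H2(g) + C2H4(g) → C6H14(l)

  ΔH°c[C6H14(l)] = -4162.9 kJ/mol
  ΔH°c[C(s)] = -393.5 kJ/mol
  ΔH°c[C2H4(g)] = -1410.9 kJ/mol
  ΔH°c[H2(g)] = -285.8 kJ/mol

With combustion enthalpies, reactants minus products:
= [4·(-393.5) + 5·(-285.8) + 1·(-1410.9)] − [1·(-4162.9)]
= -251.0 kJ/mol

ΔH° = -251.0 kJ/mol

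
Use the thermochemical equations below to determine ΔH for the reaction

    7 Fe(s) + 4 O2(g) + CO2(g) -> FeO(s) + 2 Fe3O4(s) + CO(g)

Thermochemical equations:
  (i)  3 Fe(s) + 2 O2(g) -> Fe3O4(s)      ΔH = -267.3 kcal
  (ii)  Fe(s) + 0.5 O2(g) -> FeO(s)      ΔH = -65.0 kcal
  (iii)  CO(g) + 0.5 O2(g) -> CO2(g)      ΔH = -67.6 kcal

ΔH = -532.0 kcal

(i) × 2: (2)·(-267.3) = -534.6 kcal
(ii) as written: -65.0 kcal
(iii) reversed: +67.6 kcal
Summing the manipulated equations, ΔH = (2)·(-267.3) + (1)·(-65.0) + (-1)·(-67.6) = -532.0 kcal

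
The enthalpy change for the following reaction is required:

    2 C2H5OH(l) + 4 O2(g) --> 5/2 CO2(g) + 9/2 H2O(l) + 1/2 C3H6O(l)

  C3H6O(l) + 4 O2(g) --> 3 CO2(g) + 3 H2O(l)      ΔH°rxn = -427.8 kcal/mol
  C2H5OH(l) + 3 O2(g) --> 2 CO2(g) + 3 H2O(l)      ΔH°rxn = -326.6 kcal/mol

ΔH°rxn = -439.3 kcal/mol

equation 1 reversed and × 1/2 (reverse to put C3H6O(l) on the product side; scale by 1/2 for the 1/2 C3H6O(l)): (-1/2)·(-427.8) = +213.9 kcal/mol
equation 2 × 2 (×2 to match 2 C2H5OH(l) in the target): (2)·(-326.6) = -653.2 kcal/mol
Summing the manipulated equations, ΔH°rxn = (-1/2)·(-427.8) + (2)·(-326.6) = -439.3 kcal/mol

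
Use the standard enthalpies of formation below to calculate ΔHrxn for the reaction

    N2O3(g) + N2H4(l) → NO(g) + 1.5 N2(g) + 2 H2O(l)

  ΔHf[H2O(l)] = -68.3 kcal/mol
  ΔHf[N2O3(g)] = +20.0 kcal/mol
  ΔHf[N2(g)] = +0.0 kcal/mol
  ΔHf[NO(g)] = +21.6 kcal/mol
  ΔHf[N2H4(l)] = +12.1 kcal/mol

ΔH°rxn = Σ nΔHf°(products) − Σ nΔHf°(reactants).
Products: 1·(+21.6) + 3/2·(+0.0) + 2·(-68.3) = -115.0
Reactants: 1·(+20.0) + 1·(+12.1) = +32.1
ΔHrxn = (-115.0) − (+32.1) = -147.1 kcal/mol

ΔHrxn = -147.1 kcal/mol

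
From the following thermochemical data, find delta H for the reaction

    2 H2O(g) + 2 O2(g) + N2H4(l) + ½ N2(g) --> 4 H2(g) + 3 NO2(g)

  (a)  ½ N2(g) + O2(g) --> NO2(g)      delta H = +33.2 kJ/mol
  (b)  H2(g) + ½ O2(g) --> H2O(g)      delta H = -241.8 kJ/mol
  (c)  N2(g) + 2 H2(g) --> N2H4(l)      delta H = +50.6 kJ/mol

(a) × 3 (scale by 3 for the 3 NO2(g)): (3)·(+33.2) = +99.6 kJ/mol
(b) reversed and × 2 (reverse to put H2O(g) on the reactant side; ×2 to match 2 H2O(g) in the target): (-2)·(-241.8) = +483.6 kJ/mol
(c) reversed (reverse to put N2H4(l) on the reactant side): -50.6 kJ/mol
Since enthalpy is a state function, delta H = (3)·(+33.2) + (-2)·(-241.8) + (-1)·(+50.6) = 532.6 kJ/mol

delta H = 532.6 kJ/mol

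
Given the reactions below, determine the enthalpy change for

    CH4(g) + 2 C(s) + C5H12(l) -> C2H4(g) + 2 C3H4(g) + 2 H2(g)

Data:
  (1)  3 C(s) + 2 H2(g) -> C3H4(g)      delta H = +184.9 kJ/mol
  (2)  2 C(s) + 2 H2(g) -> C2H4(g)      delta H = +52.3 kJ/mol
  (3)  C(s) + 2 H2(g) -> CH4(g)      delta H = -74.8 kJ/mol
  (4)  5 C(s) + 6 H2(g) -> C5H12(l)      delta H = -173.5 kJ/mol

(1) × 2: (2)·(+184.9) = +369.8 kJ/mol
(2) as written: +52.3 kJ/mol
(3) reversed: +74.8 kJ/mol
(4) reversed: +173.5 kJ/mol
delta H = (2)·(+184.9) + (1)·(+52.3) + (-1)·(-74.8) + (-1)·(-173.5) = 670.4 kJ/mol

delta H = 670.4 kJ/mol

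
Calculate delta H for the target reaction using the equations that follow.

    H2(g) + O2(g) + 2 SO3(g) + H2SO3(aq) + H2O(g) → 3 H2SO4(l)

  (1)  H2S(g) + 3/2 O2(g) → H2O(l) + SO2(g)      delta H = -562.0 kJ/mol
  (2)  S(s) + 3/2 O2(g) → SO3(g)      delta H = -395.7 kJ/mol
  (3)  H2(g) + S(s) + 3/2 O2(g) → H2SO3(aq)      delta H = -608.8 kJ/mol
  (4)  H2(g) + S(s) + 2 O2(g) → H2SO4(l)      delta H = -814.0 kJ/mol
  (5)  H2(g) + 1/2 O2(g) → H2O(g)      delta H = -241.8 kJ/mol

delta H = -800.0 kJ/mol

(1): not needed.
(2) reversed and × 2: (-2)·(-395.7) = +791.4 kJ/mol
(3) reversed: +608.8 kJ/mol
(4) × 3: (3)·(-814.0) = -2442.0 kJ/mol
(5) reversed: +241.8 kJ/mol
Combining the equations, delta H = (+791.4) + (+608.8) + (-2442.0) + (+241.8) = -800.0 kJ/mol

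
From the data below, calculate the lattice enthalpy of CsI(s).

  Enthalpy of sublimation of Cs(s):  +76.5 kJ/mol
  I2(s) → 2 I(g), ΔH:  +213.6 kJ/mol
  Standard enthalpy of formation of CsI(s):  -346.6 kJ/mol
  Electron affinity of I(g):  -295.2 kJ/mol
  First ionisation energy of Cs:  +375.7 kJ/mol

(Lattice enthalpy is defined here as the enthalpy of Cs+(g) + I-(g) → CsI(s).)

ΔHf° = 1·ΔHsub + 1·(ΣIE) + 1/2·D(I2) + 1·EA + U
-346.6 = 1·(+76.5) + 1·(+375.7) + 1/2·(+213.6) + 1·(-295.2) + U
U = -346.6 − (+263.8) = -610.4 kJ/mol

U = -610.4 kJ/mol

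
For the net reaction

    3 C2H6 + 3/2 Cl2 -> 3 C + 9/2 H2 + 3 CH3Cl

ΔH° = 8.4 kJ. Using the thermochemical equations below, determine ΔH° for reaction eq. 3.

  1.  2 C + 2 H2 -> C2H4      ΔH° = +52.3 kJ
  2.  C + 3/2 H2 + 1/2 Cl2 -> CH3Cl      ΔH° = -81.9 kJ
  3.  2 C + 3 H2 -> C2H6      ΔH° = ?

ΔH° = -84.7 kJ

eq. 1: not needed.
eq. 2 × 3: (3)·(-81.9) = -245.7 kJ
eq. 3 reversed and × 3: contributes −3·x
+8.4 = (-245.7) − 3·x
x = (+8.4 − (-245.7)) / (-3) = -84.7 kJ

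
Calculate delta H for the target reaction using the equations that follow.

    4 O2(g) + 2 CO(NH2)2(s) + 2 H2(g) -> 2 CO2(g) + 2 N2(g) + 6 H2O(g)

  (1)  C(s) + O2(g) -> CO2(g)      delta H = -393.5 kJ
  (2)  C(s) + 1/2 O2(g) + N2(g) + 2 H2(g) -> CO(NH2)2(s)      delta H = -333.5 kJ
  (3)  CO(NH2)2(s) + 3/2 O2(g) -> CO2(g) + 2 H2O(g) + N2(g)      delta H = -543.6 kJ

(1) reversed: +393.5 kJ
(2) as written (H2(g) already on the reactant side): -333.5 kJ
(3) × 3 (scale by 3 for the 6 H2O(g)): (3)·(-543.6) = -1630.8 kJ
Since enthalpy is a state function, delta H = (+393.5) + (-333.5) + (-1630.8) = -1570.8 kJ

delta H = -1570.8 kJ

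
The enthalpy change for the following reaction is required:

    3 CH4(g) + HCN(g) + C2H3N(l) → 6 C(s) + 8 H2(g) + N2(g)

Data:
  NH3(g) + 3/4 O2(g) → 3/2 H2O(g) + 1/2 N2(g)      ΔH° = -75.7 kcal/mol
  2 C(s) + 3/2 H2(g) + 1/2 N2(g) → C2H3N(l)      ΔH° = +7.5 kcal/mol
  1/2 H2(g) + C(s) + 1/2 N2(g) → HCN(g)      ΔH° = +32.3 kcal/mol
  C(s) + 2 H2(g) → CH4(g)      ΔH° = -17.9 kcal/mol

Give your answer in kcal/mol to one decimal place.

ΔH° = 13.9 kcal/mol

equation 1: not needed (O2(g) appears nowhere else).
equation 2 reversed (reverse to put C2H3N(l) on the reactant side): -7.5 kcal/mol
equation 3 reversed (reverse to put HCN(g) on the reactant side): -32.3 kcal/mol
equation 4 reversed and × 3 (reverse to put CH4(g) on the reactant side; ×3 to match 3 CH4(g) in the target): (-3)·(-17.9) = +53.7 kcal/mol
Summing the manipulated equations, ΔH° = (-1)·(+7.5) + (-1)·(+32.3) + (-3)·(-17.9) = 13.9 kcal/mol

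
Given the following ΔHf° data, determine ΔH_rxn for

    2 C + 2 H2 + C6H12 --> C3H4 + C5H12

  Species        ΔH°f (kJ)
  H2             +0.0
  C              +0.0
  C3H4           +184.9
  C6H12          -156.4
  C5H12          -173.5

Products: 1·(+184.9) + 1·(-173.5) = +11.4
Reactants: 2·(+0.0) + 2·(+0.0) + 1·(-156.4) = -156.4
ΔH_rxn = (+11.4) − (-156.4) = 167.8 kJ

ΔH_rxn = 167.8 kJ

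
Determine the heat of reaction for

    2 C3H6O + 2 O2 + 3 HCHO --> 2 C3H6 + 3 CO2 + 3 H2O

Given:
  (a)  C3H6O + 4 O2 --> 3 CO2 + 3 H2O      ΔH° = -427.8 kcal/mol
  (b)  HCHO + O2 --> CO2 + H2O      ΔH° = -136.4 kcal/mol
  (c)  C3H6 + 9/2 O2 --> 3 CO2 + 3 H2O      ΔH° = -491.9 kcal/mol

(a) × 2 (scale by 2 for the 2 C3H6O): (2)·(-427.8) = -855.6 kcal/mol
(b) × 3 (scale by 3 for the 3 HCHO): (3)·(-136.4) = -409.2 kcal/mol
(c) reversed and × 2 (C3H6 must end up as a product; ×2 to match 2 C3H6 in the target): (-2)·(-491.9) = +983.8 kcal/mol
ΔH° = (-855.6) + (-409.2) + (+983.8) = -281.0 kcal/mol

ΔH° = -281.0 kcal/mol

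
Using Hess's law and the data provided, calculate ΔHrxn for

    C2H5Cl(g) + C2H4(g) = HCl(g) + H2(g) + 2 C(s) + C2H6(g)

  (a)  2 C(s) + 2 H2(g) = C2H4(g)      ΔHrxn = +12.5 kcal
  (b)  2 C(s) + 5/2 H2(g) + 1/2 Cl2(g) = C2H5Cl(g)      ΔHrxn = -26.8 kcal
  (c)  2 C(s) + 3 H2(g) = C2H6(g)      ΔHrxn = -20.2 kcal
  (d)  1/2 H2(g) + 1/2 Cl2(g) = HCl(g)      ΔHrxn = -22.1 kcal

ΔHrxn = -28.0 kcal

(a) reversed (C2H4(g) must end up as a reactant): -12.5 kcal
(b) reversed (reverse to put C2H5Cl(g) on the reactant side): +26.8 kcal
(c) as written (C2H6(g) already on the product side): -20.2 kcal
(d) as written (HCl(g) already on the product side): -22.1 kcal
ΔHrxn = (-12.5) + (+26.8) + (-20.2) + (-22.1) = -28.0 kcal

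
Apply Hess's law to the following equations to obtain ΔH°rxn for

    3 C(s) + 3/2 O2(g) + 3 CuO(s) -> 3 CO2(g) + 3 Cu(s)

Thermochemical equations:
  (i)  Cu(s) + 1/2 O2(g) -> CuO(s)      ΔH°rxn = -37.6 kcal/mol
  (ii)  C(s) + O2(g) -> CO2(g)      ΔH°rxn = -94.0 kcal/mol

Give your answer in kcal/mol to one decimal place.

(i) reversed and × 3: (-3)·(-37.6) = +112.8 kcal/mol
(ii) × 3: (3)·(-94.0) = -282.0 kcal/mol
ΔH°rxn = (+112.8) + (-282.0) = -169.2 kcal/mol

ΔH°rxn = -169.2 kcal/mol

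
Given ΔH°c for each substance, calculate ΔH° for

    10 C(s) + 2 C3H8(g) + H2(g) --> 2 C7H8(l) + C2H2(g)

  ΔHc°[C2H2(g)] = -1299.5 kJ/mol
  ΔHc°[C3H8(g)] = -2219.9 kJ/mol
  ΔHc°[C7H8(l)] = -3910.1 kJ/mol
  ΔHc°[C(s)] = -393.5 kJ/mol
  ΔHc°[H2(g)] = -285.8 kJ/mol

ΔH° = 459.1 kJ/mol

Using ΔH = Σ nΔHc°(reactants) − Σ nΔHc°(products):
= [10·(-393.5) + 2·(-2219.9) + 1·(-285.8)] − [2·(-3910.1) + 1·(-1299.5)]
= 459.1 kJ/mol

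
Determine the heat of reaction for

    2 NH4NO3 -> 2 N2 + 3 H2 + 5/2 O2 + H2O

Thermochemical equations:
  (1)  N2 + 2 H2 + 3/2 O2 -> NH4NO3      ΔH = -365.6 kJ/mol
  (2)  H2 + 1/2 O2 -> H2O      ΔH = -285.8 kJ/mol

ΔH = 445.4 kJ/mol

(1) reversed and × 2 (NH4NO3 must end up as a reactant; scale by 2 for the 2 NH4NO3): (-2)·(-365.6) = +731.2 kJ/mol
(2) as written (H2O already on the product side): -285.8 kJ/mol
ΔH = (+731.2) + (-285.8) = 445.4 kJ/mol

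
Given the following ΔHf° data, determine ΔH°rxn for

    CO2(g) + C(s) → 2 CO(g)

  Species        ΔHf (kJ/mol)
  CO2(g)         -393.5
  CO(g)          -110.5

Products: 2·(-110.5) = -221.0
Reactants: 1·(-393.5) + 1·(+0.0) = -393.5
ΔH°rxn = (-221.0) − (-393.5) = 172.5 kJ/mol

ΔH°rxn = 172.5 kJ/mol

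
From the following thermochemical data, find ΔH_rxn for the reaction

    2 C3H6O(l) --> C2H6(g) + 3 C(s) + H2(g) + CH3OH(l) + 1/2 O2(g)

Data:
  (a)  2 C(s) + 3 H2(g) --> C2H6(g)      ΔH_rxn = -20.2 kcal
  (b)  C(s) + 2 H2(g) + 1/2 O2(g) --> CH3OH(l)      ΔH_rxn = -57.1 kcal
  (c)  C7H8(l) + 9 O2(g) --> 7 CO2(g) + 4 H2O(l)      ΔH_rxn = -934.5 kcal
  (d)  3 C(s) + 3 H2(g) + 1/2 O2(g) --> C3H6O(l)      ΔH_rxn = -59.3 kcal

ΔH_rxn = 41.3 kcal

(a) as written: -20.2 kcal
(b) as written: -57.1 kcal
(c): not needed.
(d) reversed and × 2: (-2)·(-59.3) = +118.6 kcal
ΔH_rxn = (1)·(-20.2) + (1)·(-57.1) + (-2)·(-59.3) = 41.3 kcal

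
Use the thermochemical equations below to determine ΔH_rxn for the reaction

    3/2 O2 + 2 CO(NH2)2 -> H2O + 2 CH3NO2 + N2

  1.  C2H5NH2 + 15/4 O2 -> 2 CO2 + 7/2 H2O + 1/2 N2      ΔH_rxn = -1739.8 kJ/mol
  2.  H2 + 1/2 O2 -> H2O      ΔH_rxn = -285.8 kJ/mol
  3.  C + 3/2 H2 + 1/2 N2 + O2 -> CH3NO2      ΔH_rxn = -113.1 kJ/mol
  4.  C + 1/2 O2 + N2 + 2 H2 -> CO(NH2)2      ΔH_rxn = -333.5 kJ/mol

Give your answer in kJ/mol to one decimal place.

eq. 1: not needed.
eq. 2 as written: -285.8 kJ/mol
eq. 3 × 2: (2)·(-113.1) = -226.2 kJ/mol
eq. 4 reversed and × 2: (-2)·(-333.5) = +667.0 kJ/mol
Combining the equations, ΔH_rxn = (1)·(-285.8) + (2)·(-113.1) + (-2)·(-333.5) = 155.0 kJ/mol

ΔH_rxn = 155.0 kJ/mol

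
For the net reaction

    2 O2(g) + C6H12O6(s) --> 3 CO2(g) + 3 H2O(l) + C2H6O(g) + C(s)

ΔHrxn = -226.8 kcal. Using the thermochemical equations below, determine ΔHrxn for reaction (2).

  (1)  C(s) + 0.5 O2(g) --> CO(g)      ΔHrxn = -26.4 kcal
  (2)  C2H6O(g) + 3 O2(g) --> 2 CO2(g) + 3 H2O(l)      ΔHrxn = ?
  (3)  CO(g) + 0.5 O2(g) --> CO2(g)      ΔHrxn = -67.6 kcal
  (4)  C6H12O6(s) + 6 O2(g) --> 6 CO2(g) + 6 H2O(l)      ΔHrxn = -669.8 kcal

ΔHrxn = -349.0 kcal

(1) reversed: +26.4 kcal
(2) reversed: contributes −x
(3) reversed: +67.6 kcal
(4) as written: -669.8 kcal
-226.8 = (+26.4) + (+67.6) + (-669.8) − x
x = (-226.8 − (-575.8)) / (-1) = -349.0 kcal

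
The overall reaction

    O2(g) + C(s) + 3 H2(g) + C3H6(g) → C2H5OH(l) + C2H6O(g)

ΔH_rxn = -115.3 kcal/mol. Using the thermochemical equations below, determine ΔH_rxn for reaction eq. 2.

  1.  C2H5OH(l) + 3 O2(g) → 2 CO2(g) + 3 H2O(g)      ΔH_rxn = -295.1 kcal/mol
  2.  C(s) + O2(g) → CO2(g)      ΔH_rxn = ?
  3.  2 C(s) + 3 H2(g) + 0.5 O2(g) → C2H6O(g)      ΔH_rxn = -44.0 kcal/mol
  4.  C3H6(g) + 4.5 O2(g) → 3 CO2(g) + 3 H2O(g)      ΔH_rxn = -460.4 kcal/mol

ΔH_rxn = -94.0 kcal/mol

eq. 1 reversed (C2H5OH(l) must end up as a product): +295.1 kcal/mol
eq. 2 reversed: contributes −x
eq. 3 as written (C2H6O(g) already on the product side): -44.0 kcal/mol
eq. 4 as written (C3H6(g) already on the reactant side): -460.4 kcal/mol
-115.3 = (+295.1) + (-44.0) + (-460.4) − x
x = (-115.3 − (-209.3)) / (-1) = -94.0 kcal/mol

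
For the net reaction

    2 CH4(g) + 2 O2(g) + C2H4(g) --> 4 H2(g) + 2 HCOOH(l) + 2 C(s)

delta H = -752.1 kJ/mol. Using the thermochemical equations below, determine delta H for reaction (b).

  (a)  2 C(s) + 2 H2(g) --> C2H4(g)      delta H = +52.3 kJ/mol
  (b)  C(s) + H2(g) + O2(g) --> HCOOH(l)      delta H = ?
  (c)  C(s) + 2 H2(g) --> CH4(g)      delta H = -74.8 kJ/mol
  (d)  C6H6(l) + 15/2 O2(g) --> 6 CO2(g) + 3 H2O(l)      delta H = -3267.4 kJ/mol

delta H = -424.7 kJ/mol

(a) reversed (reverse to put C2H4(g) on the reactant side): -52.3 kJ/mol
(b) × 2 (scale by 2 for the 2 HCOOH(l)): contributes 2·x
(c) reversed and × 2 (reverse to put CH4(g) on the reactant side; scale by 2 for the 2 CH4(g)): (-2)·(-74.8) = +149.6 kJ/mol
(d): not needed (H2O(l) appears nowhere else).
-752.1 = (-52.3) + (+149.6) + 2·x
x = (-752.1 − (+97.3)) / (2) = -424.7 kJ/mol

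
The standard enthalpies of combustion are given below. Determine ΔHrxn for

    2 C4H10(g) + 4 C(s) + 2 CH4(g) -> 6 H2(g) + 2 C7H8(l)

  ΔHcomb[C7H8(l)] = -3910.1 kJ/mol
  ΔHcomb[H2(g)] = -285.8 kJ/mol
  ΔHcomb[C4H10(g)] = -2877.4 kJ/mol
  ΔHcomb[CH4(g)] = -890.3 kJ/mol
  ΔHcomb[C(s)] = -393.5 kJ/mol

Using ΔH = Σ nΔHc°(reactants) − Σ nΔHc°(products):
= [2·(-2877.4) + 4·(-393.5) + 2·(-890.3)] − [6·(-285.8) + 2·(-3910.1)]
= 425.6 kJ/mol

ΔHrxn = 425.6 kJ/mol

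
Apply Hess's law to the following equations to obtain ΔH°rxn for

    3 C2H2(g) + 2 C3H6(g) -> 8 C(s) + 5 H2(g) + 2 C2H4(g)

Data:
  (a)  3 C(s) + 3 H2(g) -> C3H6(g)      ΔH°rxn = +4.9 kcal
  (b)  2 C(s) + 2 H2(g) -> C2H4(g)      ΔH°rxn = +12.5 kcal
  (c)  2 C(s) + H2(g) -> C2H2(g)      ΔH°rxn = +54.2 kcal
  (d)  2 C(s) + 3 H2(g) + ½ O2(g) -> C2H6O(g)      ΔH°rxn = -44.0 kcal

(a) reversed and × 2: (-2)·(+4.9) = -9.8 kcal
(b) × 2: (2)·(+12.5) = +25.0 kcal
(c) reversed and × 3: (-3)·(+54.2) = -162.6 kcal
(d): not needed.
ΔH°rxn = (-2)·(+4.9) + (2)·(+12.5) + (-3)·(+54.2) = -147.4 kcal

ΔH°rxn = -147.4 kcal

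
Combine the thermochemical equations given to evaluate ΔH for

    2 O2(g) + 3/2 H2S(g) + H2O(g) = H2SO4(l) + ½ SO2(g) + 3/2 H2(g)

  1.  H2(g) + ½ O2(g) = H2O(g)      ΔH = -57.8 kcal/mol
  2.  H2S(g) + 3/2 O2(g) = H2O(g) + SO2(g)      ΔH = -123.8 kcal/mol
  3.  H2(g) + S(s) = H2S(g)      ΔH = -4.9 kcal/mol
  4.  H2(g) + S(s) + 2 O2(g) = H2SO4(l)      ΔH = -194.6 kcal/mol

eq. 1 reversed and × 3/2: (-3/2)·(-57.8) = +86.7 kcal/mol
eq. 2 × 1/2 (scale by 1/2 for the 1/2 SO2(g)): (1/2)·(-123.8) = -61.9 kcal/mol
eq. 3 reversed: +4.9 kcal/mol
eq. 4 as written (H2SO4(l) already on the product side): -194.6 kcal/mol
Summing the manipulated equations, ΔH = (-3/2)·(-57.8) + (1/2)·(-123.8) + (-1)·(-4.9) + (1)·(-194.6) = -164.9 kcal/mol

ΔH = -164.9 kcal/mol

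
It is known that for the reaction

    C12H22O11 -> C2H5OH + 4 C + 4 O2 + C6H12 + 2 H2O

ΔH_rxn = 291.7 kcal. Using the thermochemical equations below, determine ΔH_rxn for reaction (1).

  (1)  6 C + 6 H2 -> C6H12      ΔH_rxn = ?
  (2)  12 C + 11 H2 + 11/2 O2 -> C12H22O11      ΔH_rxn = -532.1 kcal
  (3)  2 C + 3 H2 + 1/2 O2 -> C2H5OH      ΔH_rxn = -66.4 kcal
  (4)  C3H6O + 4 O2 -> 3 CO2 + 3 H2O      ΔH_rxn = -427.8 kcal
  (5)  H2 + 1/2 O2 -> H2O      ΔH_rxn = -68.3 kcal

(1) as written (C6H12 already on the product side): contributes x
(2) reversed (C12H22O11 must end up as a reactant): +532.1 kcal
(3) as written (C2H5OH already on the product side): -66.4 kcal
(4): not needed (CO2 appears nowhere else).
(5) × 2: (2)·(-68.3) = -136.6 kcal
+291.7 = (+532.1) + (-66.4) + (-136.6) + x
x = (+291.7 − (+329.1)) / (1) = -37.4 kcal

ΔH_rxn = -37.4 kcal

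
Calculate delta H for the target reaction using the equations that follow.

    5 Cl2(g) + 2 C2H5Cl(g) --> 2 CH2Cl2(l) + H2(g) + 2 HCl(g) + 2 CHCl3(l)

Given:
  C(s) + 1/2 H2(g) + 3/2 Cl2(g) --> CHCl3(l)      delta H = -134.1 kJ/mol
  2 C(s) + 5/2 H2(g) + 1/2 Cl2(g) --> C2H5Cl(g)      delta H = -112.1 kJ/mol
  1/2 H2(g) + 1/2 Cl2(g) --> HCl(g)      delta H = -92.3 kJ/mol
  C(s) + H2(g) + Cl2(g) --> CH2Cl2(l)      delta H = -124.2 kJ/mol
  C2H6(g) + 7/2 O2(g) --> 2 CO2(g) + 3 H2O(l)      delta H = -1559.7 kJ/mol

equation 1 × 2 (scale by 2 for the 2 CHCl3(l)): (2)·(-134.1) = -268.2 kJ/mol
equation 2 reversed and × 2 (C2H5Cl(g) must end up as a reactant; scale by 2 for the 2 C2H5Cl(g)): (-2)·(-112.1) = +224.2 kJ/mol
equation 3 × 2 (×2 to match 2 HCl(g) in the target): (2)·(-92.3) = -184.6 kJ/mol
equation 4 × 2 (scale by 2 for the 2 CH2Cl2(l)): (2)·(-124.2) = -248.4 kJ/mol
equation 5: not needed (O2(g) appears nowhere else).
By Hess's law, delta H = (2)·(-134.1) + (-2)·(-112.1) + (2)·(-92.3) + (2)·(-124.2) = -477.0 kJ/mol

delta H = -477.0 kJ/mol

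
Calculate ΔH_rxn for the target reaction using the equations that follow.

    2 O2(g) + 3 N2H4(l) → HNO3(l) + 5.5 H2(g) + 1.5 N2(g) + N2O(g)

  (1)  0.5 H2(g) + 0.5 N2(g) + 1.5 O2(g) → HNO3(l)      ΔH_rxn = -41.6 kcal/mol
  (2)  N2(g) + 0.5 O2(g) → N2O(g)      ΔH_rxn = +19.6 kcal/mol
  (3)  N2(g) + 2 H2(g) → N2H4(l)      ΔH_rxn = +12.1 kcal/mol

(1) as written: -41.6 kcal/mol
(2) as written: +19.6 kcal/mol
(3) reversed and × 3: (-3)·(+12.1) = -36.3 kcal/mol
ΔH_rxn = (1)·(-41.6) + (1)·(+19.6) + (-3)·(+12.1) = -58.3 kcal/mol

ΔH_rxn = -58.3 kcal/mol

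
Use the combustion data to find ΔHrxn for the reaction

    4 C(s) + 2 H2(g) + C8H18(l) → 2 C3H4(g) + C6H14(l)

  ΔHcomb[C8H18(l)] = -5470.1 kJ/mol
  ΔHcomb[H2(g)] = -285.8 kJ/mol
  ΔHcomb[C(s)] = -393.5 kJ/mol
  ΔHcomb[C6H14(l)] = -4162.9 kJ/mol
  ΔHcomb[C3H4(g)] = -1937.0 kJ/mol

ΔHrxn = 421.2 kJ/mol

With combustion enthalpies, reactants minus products:
= [4·(-393.5) + 2·(-285.8) + 1·(-5470.1)] − [2·(-1937.0) + 1·(-4162.9)]
= 421.2 kJ/mol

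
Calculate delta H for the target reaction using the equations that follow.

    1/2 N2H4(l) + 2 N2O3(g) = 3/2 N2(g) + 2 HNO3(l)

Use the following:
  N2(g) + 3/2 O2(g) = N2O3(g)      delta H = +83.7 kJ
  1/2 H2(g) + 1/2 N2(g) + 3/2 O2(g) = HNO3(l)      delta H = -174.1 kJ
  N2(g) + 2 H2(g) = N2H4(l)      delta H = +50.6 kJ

equation 1 reversed and × 2: (-2)·(+83.7) = -167.4 kJ
equation 2 × 2: (2)·(-174.1) = -348.2 kJ
equation 3 reversed and × 1/2: (-1/2)·(+50.6) = -25.3 kJ
Combining the equations, delta H = (-167.4) + (-348.2) + (-25.3) = -540.9 kJ

delta H = -540.9 kJ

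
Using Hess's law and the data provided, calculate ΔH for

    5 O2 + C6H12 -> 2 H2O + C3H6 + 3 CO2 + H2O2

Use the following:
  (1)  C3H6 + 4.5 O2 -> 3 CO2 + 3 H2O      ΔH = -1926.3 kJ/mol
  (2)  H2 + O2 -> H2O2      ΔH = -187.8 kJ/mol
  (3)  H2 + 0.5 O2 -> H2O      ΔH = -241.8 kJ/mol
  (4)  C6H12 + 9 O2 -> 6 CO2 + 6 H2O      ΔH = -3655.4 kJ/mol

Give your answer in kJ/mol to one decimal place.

(1) reversed: +1926.3 kJ/mol
(2) as written: -187.8 kJ/mol
(3) reversed: +241.8 kJ/mol
(4) as written: -3655.4 kJ/mol
ΔH = (-1)·(-1926.3) + (1)·(-187.8) + (-1)·(-241.8) + (1)·(-3655.4) = -1675.1 kJ/mol

ΔH = -1675.1 kJ/mol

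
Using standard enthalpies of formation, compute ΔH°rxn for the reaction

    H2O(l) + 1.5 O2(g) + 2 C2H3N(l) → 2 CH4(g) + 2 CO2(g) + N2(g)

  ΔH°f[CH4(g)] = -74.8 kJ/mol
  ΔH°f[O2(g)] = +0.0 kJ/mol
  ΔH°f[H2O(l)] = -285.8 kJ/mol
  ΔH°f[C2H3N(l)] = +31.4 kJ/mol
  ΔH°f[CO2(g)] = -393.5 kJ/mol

ΔH°rxn = Σ nΔHf°(products) − Σ nΔHf°(reactants).
Products: 2·(-74.8) + 2·(-393.5) + 1·(+0.0) = -936.6
Reactants: 1·(-285.8) + 3/2·(+0.0) + 2·(+31.4) = -223.0
ΔH°rxn = (-936.6) − (-223.0) = -713.6 kJ/mol

ΔH°rxn = -713.6 kJ/mol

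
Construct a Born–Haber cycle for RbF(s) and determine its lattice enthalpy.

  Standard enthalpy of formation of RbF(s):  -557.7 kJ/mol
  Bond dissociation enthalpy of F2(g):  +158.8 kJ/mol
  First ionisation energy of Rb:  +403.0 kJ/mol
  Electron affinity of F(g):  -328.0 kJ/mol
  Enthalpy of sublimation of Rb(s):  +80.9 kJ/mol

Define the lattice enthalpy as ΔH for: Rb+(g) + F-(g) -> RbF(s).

U = -793.0 kJ/mol

ΔHf° = 1·ΔHsub + 1·(ΣIE) + 1/2·D(F2) + 1·EA + U
-557.7 = 1·(+80.9) + 1·(+403.0) + 1/2·(+158.8) + 1·(-328.0) + U
U = -557.7 − (+235.3) = -793.0 kJ/mol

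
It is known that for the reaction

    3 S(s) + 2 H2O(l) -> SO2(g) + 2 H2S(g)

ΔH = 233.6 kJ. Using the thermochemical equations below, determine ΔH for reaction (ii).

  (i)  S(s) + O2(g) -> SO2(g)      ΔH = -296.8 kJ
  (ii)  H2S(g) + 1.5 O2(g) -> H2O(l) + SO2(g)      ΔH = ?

ΔH = -562.0 kJ

(i) × 3 (×3 to match 3 S(s) in the target): (3)·(-296.8) = -890.4 kJ
(ii) reversed and × 2 (H2S(g) must end up as a product; scale by 2 for the 2 H2S(g)): contributes −2·x
+233.6 = (-890.4) − 2·x
x = (+233.6 − (-890.4)) / (-2) = -562.0 kJ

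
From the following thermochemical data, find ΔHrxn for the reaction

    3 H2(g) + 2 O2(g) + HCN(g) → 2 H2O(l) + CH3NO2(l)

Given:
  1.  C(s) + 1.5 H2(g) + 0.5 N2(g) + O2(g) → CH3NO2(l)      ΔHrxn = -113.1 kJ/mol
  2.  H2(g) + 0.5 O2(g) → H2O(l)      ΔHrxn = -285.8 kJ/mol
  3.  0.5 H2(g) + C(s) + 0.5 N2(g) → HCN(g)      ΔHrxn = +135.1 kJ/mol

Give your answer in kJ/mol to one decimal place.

ΔHrxn = -819.8 kJ/mol

eq. 1 as written: -113.1 kJ/mol
eq. 2 × 2: (2)·(-285.8) = -571.6 kJ/mol
eq. 3 reversed: -135.1 kJ/mol
Since enthalpy is a state function, ΔHrxn = (1)·(-113.1) + (2)·(-285.8) + (-1)·(+135.1) = -819.8 kJ/mol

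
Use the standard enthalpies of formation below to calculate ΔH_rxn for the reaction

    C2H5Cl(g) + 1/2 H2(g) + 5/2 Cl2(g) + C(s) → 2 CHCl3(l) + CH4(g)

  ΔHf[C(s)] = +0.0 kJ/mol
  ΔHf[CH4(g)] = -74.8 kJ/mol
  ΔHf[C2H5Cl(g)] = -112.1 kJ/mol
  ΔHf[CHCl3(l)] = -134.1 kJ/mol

ΔH_rxn = -230.9 kJ/mol

ΔH°rxn = Σ nΔHf°(products) − Σ nΔHf°(reactants).
Products: 2·(-134.1) + 1·(-74.8) = -343.0
Reactants: 1·(-112.1) + 1/2·(+0.0) + 5/2·(+0.0) + 1·(+0.0) = -112.1
ΔH_rxn = (-343.0) − (-112.1) = -230.9 kJ/mol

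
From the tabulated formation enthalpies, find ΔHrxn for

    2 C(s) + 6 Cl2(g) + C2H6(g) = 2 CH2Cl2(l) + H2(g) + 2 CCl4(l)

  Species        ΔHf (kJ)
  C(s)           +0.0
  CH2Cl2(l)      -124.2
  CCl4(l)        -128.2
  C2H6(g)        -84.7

ΔHrxn = -420.1 kJ

Products: 2·(-124.2) + 1·(+0.0) + 2·(-128.2) = -504.8
Reactants: 2·(+0.0) + 6·(+0.0) + 1·(-84.7) = -84.7
ΔHrxn = (-504.8) − (-84.7) = -420.1 kJ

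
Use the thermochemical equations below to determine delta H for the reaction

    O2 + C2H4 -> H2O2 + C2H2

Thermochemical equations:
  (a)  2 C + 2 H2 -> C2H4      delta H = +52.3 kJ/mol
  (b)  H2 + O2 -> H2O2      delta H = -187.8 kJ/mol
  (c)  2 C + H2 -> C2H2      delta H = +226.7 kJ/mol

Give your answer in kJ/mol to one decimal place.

(a) reversed: -52.3 kJ/mol
(b) as written: -187.8 kJ/mol
(c) as written: +226.7 kJ/mol
Summing the manipulated equations, delta H = (-1)·(+52.3) + (1)·(-187.8) + (1)·(+226.7) = -13.4 kJ/mol

delta H = -13.4 kJ/mol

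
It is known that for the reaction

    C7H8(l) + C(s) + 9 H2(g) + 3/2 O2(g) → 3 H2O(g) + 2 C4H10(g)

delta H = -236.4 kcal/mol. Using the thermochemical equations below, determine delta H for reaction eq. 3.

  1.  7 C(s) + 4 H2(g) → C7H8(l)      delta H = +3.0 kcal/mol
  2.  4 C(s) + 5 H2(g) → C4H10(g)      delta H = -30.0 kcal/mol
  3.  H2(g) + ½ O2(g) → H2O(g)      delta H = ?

eq. 1 reversed (reverse to put C7H8(l) on the reactant side): -3.0 kcal/mol
eq. 2 × 2 (×2 to match 2 C4H10(g) in the target): (2)·(-30.0) = -60.0 kcal/mol
eq. 3 × 3 (scale by 3 for the 3 H2O(g)): contributes 3·x
-236.4 = (-3.0) + (-60.0) + 3·x
x = (-236.4 − (-63.0)) / (3) = -57.8 kcal/mol

delta H = -57.8 kcal/mol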